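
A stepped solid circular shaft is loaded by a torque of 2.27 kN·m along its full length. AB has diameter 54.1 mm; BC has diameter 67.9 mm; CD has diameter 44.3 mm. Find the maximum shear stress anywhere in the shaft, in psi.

19300 psi

Under the same torque, τ_max = 16T/(πd³) is largest where d is smallest — segment CD (d = 44.3 mm).
τ_max = 16·2270/(π·(0.0443)³) = 1.330×10^8 Pa.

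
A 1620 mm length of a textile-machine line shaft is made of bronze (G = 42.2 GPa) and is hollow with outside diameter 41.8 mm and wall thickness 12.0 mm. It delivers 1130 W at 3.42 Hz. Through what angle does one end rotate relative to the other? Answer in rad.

0.00696 rad

ω = 2π·3.42 = 21.49 rad/s, so T = P/ω = 1130 / 21.49 = 52.59 N·m.
J = π(d_o⁴ − d_i⁴)/32 = π(0.0418⁴ − 0.0178⁴)/32 = 2.899×10^-7 m⁴.
θ = T·L/(G·J) = 52.59 × 1.62 / (42.2×10⁹ × 2.899×10^-7) = 6.965×10^-3 rad.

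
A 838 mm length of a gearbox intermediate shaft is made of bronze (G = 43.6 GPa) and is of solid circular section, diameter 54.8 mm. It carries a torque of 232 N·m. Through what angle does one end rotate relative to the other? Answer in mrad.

5.04 mrad

J = πd⁴/32 = π(0.0548)⁴/32 = 8.854×10^-7 m⁴.
θ = T·L/(G·J) = 232.0 × 0.838 / (43.6×10⁹ × 8.854×10^-7) = 5.036×10^-3 rad.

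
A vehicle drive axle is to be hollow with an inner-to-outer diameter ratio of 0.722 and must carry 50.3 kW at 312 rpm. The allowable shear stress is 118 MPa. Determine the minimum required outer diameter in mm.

45.0 mm

ω = 2π·312/60 = 32.67 rad/s, so T = P/ω = 50.3×10³ / 32.67 = 1540 N·m.
For a hollow shaft with d_i/d_o = 0.722: τ_max = 16T/(π d_o³ (1−k⁴)), so d_o = [16T/(π τ_allow (1−k⁴))]^(1/3) = [16·1540/(π·1.18×10^8·0.7283)]^(1/3) = 0.04502 m.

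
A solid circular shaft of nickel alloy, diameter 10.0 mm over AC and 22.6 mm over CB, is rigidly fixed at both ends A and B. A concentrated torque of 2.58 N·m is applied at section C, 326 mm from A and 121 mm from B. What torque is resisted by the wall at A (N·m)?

0.0362 N·m

Compatibility: T_A·a/J_AC = T_B·b/J_CB with T_A + T_B = T₀.
J_AC = 9.82×10^-10 m⁴, J_CB = 2.56×10^-8 m⁴, so T_A = T₀·(J_AC/a)/((J_AC/a)+(J_CB/b)) = 0.03619 N·m, T_B = 2.544 N·m.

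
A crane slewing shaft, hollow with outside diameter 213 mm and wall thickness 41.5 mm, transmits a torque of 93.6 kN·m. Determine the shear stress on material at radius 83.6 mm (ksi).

J = π(d_o⁴ − d_i⁴)/32 = π(0.213⁴ − 0.130⁴)/32 = 1.740×10^-4 m⁴.
Shear stress varies linearly with radius: τ = T·r/J = 93600 × 0.0836 / 1.740×10^-4 = 4.496×10^7 Pa.

6.52 ksi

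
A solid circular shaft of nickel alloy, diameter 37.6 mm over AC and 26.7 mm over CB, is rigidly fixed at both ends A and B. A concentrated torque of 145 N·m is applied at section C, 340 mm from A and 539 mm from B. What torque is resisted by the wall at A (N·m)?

Compatibility: T_A·a/J_AC = T_B·b/J_CB with T_A + T_B = T₀.
J_AC = 1.96×10^-7 m⁴, J_CB = 4.99×10^-8 m⁴, so T_A = T₀·(J_AC/a)/((J_AC/a)+(J_CB/b)) = 125.0 N·m, T_B = 20.04 N·m.

125 N·m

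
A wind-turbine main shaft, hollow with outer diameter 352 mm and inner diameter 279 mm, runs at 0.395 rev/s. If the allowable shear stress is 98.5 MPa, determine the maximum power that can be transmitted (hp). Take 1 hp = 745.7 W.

1700 hp

J = π(d_o⁴ − d_i⁴)/32 = π(0.352⁴ − 0.279⁴)/32 = 9.123×10^-4 m⁴.
T_max = τ_allow·J/r = 9.85×10^7 × 9.123×10^-4 / 0.176 = 510600 N·m.
ω = 2π·0.395 = 2.482 rad/s, so P_max = T_max·ω = 1.267×10^6 W.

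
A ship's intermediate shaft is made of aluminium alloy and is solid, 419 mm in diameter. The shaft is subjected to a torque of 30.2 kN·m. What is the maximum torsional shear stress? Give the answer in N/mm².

2.09 N/mm²

J = πd⁴/32 = π(0.419)⁴/32 = 3.026×10^-3 m⁴.
τ_max = T·r/J = 30200 × 0.209 / 3.026×10^-3 = 2.091×10^6 Pa.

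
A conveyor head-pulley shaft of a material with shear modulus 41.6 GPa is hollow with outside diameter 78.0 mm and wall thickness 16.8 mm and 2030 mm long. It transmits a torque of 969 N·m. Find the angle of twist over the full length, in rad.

J = π(d_o⁴ − d_i⁴)/32 = π(0.0780⁴ − 0.0444⁴)/32 = 3.252×10^-6 m⁴.
θ = T·L/(G·J) = 969.0 × 2.03 / (41.6×10⁹ × 3.252×10^-6) = 0.01454 rad.

0.0145 rad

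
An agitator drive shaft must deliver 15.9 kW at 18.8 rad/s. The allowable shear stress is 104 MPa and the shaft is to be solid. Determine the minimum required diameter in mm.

34.6 mm

ω = 18.8 rad/s, so T = P/ω = 15.9×10³ / 18.80 = 845.7 N·m.
For a solid shaft τ_max = 16T/(πd³), so d = (16T/(π τ_allow))^(1/3) = (16·845.7/(π·1.04×10^8))^(1/3) = 0.03460 m.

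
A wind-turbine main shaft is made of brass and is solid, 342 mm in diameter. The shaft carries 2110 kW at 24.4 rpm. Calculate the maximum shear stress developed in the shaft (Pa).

1.05e8 Pa

ω = 2π·24.4/60 = 2.555 rad/s, so T = P/ω = 2110×10³ / 2.555 = 825800 N·m.
J = πd⁴/32 = π(0.342)⁴/32 = 1.343×10^-3 m⁴.
τ_max = T·r/J = 825800 × 0.171 / 1.343×10^-3 = 1.051×10^8 Pa.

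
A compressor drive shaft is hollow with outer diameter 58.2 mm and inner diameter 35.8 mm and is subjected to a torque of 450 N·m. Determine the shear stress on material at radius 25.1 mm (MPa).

J = π(d_o⁴ − d_i⁴)/32 = π(0.0582⁴ − 0.0358⁴)/32 = 9.651×10^-7 m⁴.
Shear stress varies linearly with radius: τ = T·r/J = 450.0 × 0.0251 / 9.651×10^-7 = 1.170×10^7 Pa.

11.7 MPa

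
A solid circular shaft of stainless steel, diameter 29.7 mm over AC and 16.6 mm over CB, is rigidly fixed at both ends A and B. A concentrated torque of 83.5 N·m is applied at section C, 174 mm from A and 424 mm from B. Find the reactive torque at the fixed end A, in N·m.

80.3 N·m

Compatibility: T_A·a/J_AC = T_B·b/J_CB with T_A + T_B = T₀.
J_AC = 7.64×10^-8 m⁴, J_CB = 7.45×10^-9 m⁴, so T_A = T₀·(J_AC/a)/((J_AC/a)+(J_CB/b)) = 80.28 N·m, T_B = 3.215 N·m.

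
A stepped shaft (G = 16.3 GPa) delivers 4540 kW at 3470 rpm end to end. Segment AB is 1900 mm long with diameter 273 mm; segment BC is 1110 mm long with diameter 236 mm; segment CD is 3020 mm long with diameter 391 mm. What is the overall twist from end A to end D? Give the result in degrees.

0.371°

ω = 2π·3470/60 = 363.4 rad/s, so T = P/ω = 4540×10³ / 363.4 = 12490 N·m.
J_AB = π(0.273)⁴/32 = 5.45×10^-4 m⁴; J_BC = π(0.236)⁴/32 = 3.05×10^-4 m⁴; J_CD = π(0.391)⁴/32 = 2.29×10^-3 m⁴.
θ = (T/G)·Σ L_i/J_i = (12490/16.3×10⁹)·(1.90/5.45×10^-4 + 1.11/3.05×10^-4 + 3.02/2.29×10^-3) = 6.473×10^-3 rad.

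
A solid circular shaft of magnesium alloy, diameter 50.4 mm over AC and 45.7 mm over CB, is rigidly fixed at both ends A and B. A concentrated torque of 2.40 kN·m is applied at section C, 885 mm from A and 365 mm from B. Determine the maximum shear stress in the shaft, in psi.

11500 psi

Compatibility: T_A·a/J_AC = T_B·b/J_CB with T_A + T_B = T₀.
J_AC = 6.33×10^-7 m⁴, J_CB = 4.28×10^-7 m⁴, so T_A = T₀·(J_AC/a)/((J_AC/a)+(J_CB/b)) = 909.4 N·m, T_B = 1491 N·m.
τ in each portion: τ_AC = 3.62×10^7 Pa, τ_CB = 7.95×10^7 Pa; maximum is in CB.
τ_max = T_CB·r/J = 1491·0.0229/4.28×10^-7 = 7.954×10^7 Pa.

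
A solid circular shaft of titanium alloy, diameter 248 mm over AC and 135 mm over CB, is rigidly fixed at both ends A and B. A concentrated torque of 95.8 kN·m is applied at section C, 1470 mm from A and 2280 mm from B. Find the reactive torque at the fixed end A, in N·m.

Compatibility: T_A·a/J_AC = T_B·b/J_CB with T_A + T_B = T₀.
J_AC = 3.71×10^-4 m⁴, J_CB = 3.26×10^-5 m⁴, so T_A = T₀·(J_AC/a)/((J_AC/a)+(J_CB/b)) = 90670 N·m, T_B = 5133 N·m.

90700 N·m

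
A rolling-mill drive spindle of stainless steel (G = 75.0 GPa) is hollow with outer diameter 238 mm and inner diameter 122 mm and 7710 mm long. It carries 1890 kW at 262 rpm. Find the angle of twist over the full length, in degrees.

ω = 2π·262/60 = 27.44 rad/s, so T = P/ω = 1890×10³ / 27.44 = 68890 N·m.
J = π(d_o⁴ − d_i⁴)/32 = π(0.238⁴ − 0.122⁴)/32 = 2.932×10^-4 m⁴.
θ = T·L/(G·J) = 68890 × 7.71 / (75.0×10⁹ × 2.932×10^-4) = 0.02415 rad.

1.38°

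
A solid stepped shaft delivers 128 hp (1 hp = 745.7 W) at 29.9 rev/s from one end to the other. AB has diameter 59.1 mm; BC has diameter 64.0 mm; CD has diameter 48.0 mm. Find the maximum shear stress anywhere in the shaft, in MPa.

ω = 2π·29.9 = 187.9 rad/s, so T = P/ω = 128×745.7 / 187.9 = 508.1 N·m.
Under the same torque, τ_max = 16T/(πd³) is largest where d is smallest — segment CD (d = 48.0 mm).
τ_max = 16·508.1/(π·(0.0480)³) = 2.340×10^7 Pa.

23.4 MPa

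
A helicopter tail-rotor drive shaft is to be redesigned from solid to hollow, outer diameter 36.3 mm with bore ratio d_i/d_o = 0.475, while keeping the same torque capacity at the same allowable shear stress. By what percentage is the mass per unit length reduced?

19.8 %

Equal τ_max and T ⇒ the solid shaft needs d_s³ = d_o³(1−k⁴), so d_s = 36.3·(1−0.475⁴)^(1/3) = 35.67 mm.
Area ratio A_h/A_s = d_o²(1−k²)/d_s² = (1−k²)/(1−k⁴)^(2/3) = 0.8018.
Mass saving = 1 − 0.8018 = 19.8 %.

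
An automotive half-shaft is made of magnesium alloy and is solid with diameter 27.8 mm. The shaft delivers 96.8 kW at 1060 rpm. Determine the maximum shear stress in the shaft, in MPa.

207 MPa

ω = 2π·1060/60 = 111.0 rad/s, so T = P/ω = 96.8×10³ / 111.0 = 872.0 N·m.
J = πd⁴/32 = π(0.0278)⁴/32 = 5.864×10^-8 m⁴.
τ_max = T·r/J = 872.0 × 0.0139 / 5.864×10^-8 = 2.067×10^8 Pa.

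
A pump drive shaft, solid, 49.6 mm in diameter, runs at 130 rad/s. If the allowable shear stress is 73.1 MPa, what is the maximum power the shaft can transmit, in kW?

228 kW

J = πd⁴/32 = π(0.0496)⁴/32 = 5.942×10^-7 m⁴.
T_max = τ_allow·J/r = 7.31×10^7 × 5.942×10^-7 / 0.0248 = 1751 N·m.
ω = 130 rad/s, so P_max = T_max·ω = 2.277×10^5 W.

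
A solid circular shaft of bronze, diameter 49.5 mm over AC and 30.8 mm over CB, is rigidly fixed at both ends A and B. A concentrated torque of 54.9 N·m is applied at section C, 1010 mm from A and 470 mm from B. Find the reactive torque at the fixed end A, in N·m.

41.5 N·m

Compatibility: T_A·a/J_AC = T_B·b/J_CB with T_A + T_B = T₀.
J_AC = 5.89×10^-7 m⁴, J_CB = 8.83×10^-8 m⁴, so T_A = T₀·(J_AC/a)/((J_AC/a)+(J_CB/b)) = 41.52 N·m, T_B = 13.38 N·m.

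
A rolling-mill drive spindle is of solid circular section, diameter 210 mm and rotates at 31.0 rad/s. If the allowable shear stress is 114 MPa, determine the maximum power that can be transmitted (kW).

J = πd⁴/32 = π(0.210)⁴/32 = 1.909×10^-4 m⁴.
T_max = τ_allow·J/r = 1.14×10^8 × 1.909×10^-4 / 0.105 = 207300 N·m.
ω = 31.0 rad/s, so P_max = T_max·ω = 6.426×10^6 W.

6430 kW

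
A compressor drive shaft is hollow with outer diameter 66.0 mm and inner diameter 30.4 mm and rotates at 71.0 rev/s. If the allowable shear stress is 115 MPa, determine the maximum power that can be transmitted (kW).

2770 kW

J = π(d_o⁴ − d_i⁴)/32 = π(0.0660⁴ − 0.0304⁴)/32 = 1.779×10^-6 m⁴.
T_max = τ_allow·J/r = 1.15×10^8 × 1.779×10^-6 / 0.0330 = 6200 N·m.
ω = 2π·71.0 = 446.1 rad/s, so P_max = T_max·ω = 2.766×10^6 W.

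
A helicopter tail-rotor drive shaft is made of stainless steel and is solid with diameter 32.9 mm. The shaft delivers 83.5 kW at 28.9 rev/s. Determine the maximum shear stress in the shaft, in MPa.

ω = 2π·28.9 = 181.6 rad/s, so T = P/ω = 83.5×10³ / 181.6 = 459.8 N·m.
J = πd⁴/32 = π(0.0329)⁴/32 = 1.150×10^-7 m⁴.
τ_max = T·r/J = 459.8 × 0.0164 / 1.150×10^-7 = 6.576×10^7 Pa.

65.8 MPa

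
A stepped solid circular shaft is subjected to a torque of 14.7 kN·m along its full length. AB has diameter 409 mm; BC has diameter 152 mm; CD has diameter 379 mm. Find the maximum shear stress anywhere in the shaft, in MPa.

21.3 MPa

Under the same torque, τ_max = 16T/(πd³) is largest where d is smallest — segment BC (d = 152 mm).
τ_max = 16·14700/(π·(0.152)³) = 2.132×10^7 Pa.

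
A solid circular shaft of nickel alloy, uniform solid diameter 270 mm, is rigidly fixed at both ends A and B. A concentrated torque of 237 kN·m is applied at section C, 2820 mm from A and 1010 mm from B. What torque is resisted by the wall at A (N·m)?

With uniform GJ and both ends fixed, compatibility θ_AC = θ_CB gives T_A·a = T_B·b, together with T_A + T_B = T₀.
T_A = T₀·b/(a+b) = 237000·1010/3830 = 62500 N·m; T_B = 174500 N·m.

62500 N·m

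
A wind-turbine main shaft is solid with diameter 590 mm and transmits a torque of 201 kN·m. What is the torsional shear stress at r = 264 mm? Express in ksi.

J = πd⁴/32 = π(0.590)⁴/32 = 0.01190 m⁴.
Shear stress varies linearly with radius: τ = T·r/J = 201000 × 0.264 / 0.01190 = 4.461×10^6 Pa.

0.647 ksi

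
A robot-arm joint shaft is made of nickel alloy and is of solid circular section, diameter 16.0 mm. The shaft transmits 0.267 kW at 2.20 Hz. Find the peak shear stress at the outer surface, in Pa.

ω = 2π·2.20 = 13.82 rad/s, so T = P/ω = 0.267×10³ / 13.82 = 19.32 N·m.
J = πd⁴/32 = π(0.0160)⁴/32 = 6.434×10^-9 m⁴.
τ_max = T·r/J = 19.32 × 0.00800 / 6.434×10^-9 = 2.402×10^7 Pa.

2.40e7 Pa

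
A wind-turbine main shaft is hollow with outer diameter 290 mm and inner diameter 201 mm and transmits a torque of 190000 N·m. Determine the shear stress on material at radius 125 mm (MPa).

J = π(d_o⁴ − d_i⁴)/32 = π(0.290⁴ − 0.201⁴)/32 = 5.341×10^-4 m⁴.
Shear stress varies linearly with radius: τ = T·r/J = 190000 × 0.125 / 5.341×10^-4 = 4.447×10^7 Pa.

44.5 MPa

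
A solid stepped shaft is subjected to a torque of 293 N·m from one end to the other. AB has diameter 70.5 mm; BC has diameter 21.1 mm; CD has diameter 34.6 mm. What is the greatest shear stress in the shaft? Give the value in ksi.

23.0 ksi

Under the same torque, τ_max = 16T/(πd³) is largest where d is smallest — segment BC (d = 21.1 mm).
τ_max = 16·293.0/(π·(0.0211)³) = 1.589×10^8 Pa.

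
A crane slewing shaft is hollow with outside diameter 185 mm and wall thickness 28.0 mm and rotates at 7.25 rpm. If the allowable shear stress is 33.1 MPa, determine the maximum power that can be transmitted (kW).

23.9 kW

J = π(d_o⁴ − d_i⁴)/32 = π(0.185⁴ − 0.129⁴)/32 = 8.781×10^-5 m⁴.
T_max = τ_allow·J/r = 3.31×10^7 × 8.781×10^-5 / 0.0925 = 31420 N·m.
ω = 2π·7.25/60 = 0.7592 rad/s, so P_max = T_max·ω = 2.386×10^4 W.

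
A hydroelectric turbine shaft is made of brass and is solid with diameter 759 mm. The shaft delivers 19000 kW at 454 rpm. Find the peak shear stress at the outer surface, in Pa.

ω = 2π·454/60 = 47.54 rad/s, so T = P/ω = 19000×10³ / 47.54 = 399600 N·m.
J = πd⁴/32 = π(0.759)⁴/32 = 0.03258 m⁴.
τ_max = T·r/J = 399600 × 0.380 / 0.03258 = 4.655×10^6 Pa.

4.65e6 Pa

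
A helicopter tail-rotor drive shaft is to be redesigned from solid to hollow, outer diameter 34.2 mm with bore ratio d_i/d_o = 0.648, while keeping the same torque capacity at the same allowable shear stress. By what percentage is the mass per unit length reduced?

Equal τ_max and T ⇒ the solid shaft needs d_s³ = d_o³(1−k⁴), so d_s = 34.2·(1−0.648⁴)^(1/3) = 32.06 mm.
Area ratio A_h/A_s = d_o²(1−k²)/d_s² = (1−k²)/(1−k⁴)^(2/3) = 0.6602.
Mass saving = 1 − 0.6602 = 34.0 %.

34.0 %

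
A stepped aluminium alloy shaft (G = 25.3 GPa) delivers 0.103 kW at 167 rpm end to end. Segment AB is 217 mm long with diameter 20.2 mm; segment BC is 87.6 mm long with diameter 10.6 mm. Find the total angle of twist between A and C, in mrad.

19.5 mrad

ω = 2π·167/60 = 17.49 rad/s, so T = P/ω = 0.103×10³ / 17.49 = 5.890 N·m.
J_AB = π(0.0202)⁴/32 = 1.63×10^-8 m⁴; J_BC = π(0.0106)⁴/32 = 1.24×10^-9 m⁴.
θ = (T/G)·Σ L_i/J_i = (5.890/25.3×10⁹)·(0.217/1.63×10^-8 + 0.0876/1.24×10^-9) = 0.01954 rad.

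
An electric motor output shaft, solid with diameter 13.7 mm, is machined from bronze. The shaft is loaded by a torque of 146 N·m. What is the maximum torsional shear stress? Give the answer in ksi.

J = πd⁴/32 = π(0.0137)⁴/32 = 3.458×10^-9 m⁴.
τ_max = T·r/J = 146.0 × 0.00685 / 3.458×10^-9 = 2.892×10^8 Pa.

41.9 ksi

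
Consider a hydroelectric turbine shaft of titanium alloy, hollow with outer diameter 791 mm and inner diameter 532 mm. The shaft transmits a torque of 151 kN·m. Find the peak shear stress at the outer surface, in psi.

283 psi

J = π(d_o⁴ − d_i⁴)/32 = π(0.791⁴ − 0.532⁴)/32 = 0.03057 m⁴.
τ_max = T·r/J = 151000 × 0.396 / 0.03057 = 1.954×10^6 Pa.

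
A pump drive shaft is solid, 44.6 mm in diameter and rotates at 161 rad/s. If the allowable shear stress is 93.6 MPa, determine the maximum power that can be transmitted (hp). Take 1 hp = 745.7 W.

J = πd⁴/32 = π(0.0446)⁴/32 = 3.885×10^-7 m⁴.
T_max = τ_allow·J/r = 9.36×10^7 × 3.885×10^-7 / 0.0223 = 1630 N·m.
ω = 161 rad/s, so P_max = T_max·ω = 2.625×10^5 W.

352 hp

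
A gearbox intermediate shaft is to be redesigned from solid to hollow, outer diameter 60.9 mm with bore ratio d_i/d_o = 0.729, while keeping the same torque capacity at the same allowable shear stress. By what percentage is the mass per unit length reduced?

Equal τ_max and T ⇒ the solid shaft needs d_s³ = d_o³(1−k⁴), so d_s = 60.9·(1−0.729⁴)^(1/3) = 54.52 mm.
Area ratio A_h/A_s = d_o²(1−k²)/d_s² = (1−k²)/(1−k⁴)^(2/3) = 0.5846.
Mass saving = 1 − 0.5846 = 41.5 %.

41.5 %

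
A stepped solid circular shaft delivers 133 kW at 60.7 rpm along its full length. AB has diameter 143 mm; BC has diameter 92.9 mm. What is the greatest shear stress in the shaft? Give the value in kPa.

133000 kPa

ω = 2π·60.7/60 = 6.356 rad/s, so T = P/ω = 133×10³ / 6.356 = 20920 N·m.
Under the same torque, τ_max = 16T/(πd³) is largest where d is smallest — segment BC (d = 92.9 mm).
τ_max = 16·20920/(π·(0.0929)³) = 1.329×10^8 Pa.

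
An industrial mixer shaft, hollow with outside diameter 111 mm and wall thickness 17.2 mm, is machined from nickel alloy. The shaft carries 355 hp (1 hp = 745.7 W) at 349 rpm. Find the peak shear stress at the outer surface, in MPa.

ω = 2π·349/60 = 36.55 rad/s, so T = P/ω = 355×745.7 / 36.55 = 7243 N·m.
J = π(d_o⁴ − d_i⁴)/32 = π(0.111⁴ − 0.0766⁴)/32 = 1.152×10^-5 m⁴.
τ_max = T·r/J = 7243 × 0.0555 / 1.152×10^-5 = 3.489×10^7 Pa.

34.9 MPa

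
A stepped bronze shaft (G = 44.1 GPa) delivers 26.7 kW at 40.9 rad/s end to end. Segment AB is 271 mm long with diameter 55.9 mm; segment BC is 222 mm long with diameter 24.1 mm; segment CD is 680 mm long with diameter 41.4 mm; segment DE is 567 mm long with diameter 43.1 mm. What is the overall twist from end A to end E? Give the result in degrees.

9.34°

ω = 40.9 rad/s, so T = P/ω = 26.7×10³ / 40.90 = 652.8 N·m.
J_AB = π(0.0559)⁴/32 = 9.59×10^-7 m⁴; J_BC = π(0.0241)⁴/32 = 3.31×10^-8 m⁴; J_CD = π(0.0414)⁴/32 = 2.88×10^-7 m⁴; J_DE = π(0.0431)⁴/32 = 3.39×10^-7 m⁴.
θ = (T/G)·Σ L_i/J_i = (652.8/44.1×10⁹)·(0.271/9.59×10^-7 + 0.222/3.31×10^-8 + 0.680/2.88×10^-7 + 0.567/3.39×10^-7) = 0.1631 rad.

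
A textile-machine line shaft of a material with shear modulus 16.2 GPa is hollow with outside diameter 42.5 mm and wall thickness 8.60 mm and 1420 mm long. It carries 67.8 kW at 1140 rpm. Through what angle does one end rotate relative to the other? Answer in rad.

ω = 2π·1140/60 = 119.4 rad/s, so T = P/ω = 67.8×10³ / 119.4 = 567.9 N·m.
J = π(d_o⁴ − d_i⁴)/32 = π(0.0425⁴ − 0.0253⁴)/32 = 2.801×10^-7 m⁴.
θ = T·L/(G·J) = 567.9 × 1.42 / (16.2×10⁹ × 2.801×10^-7) = 0.1777 rad.

0.178 rad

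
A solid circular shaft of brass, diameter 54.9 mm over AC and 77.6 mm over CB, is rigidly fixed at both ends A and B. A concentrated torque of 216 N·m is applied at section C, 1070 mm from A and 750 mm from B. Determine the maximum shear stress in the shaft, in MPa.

Compatibility: T_A·a/J_AC = T_B·b/J_CB with T_A + T_B = T₀.
J_AC = 8.92×10^-7 m⁴, J_CB = 3.56×10^-6 m⁴, so T_A = T₀·(J_AC/a)/((J_AC/a)+(J_CB/b)) = 32.26 N·m, T_B = 183.7 N·m.
τ in each portion: τ_AC = 9.93×10^5 Pa, τ_CB = 2.00×10^6 Pa; maximum is in CB.
τ_max = T_CB·r/J = 183.7·0.0388/3.56×10^-6 = 2.003×10^6 Pa.

2.00 MPa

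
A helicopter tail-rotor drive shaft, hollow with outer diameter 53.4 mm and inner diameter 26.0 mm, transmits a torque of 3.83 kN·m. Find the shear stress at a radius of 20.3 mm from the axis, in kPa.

J = π(d_o⁴ − d_i⁴)/32 = π(0.0534⁴ − 0.0260⁴)/32 = 7.534×10^-7 m⁴.
Shear stress varies linearly with radius: τ = T·r/J = 3830 × 0.0203 / 7.534×10^-7 = 1.032×10^8 Pa.

103000 kPa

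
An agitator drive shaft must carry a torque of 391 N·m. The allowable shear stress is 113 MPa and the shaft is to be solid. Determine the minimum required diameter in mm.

26.0 mm

For a solid shaft τ_max = 16T/(πd³), so d = (16T/(π τ_allow))^(1/3) = (16·391.0/(π·1.13×10^8))^(1/3) = 0.02602 m.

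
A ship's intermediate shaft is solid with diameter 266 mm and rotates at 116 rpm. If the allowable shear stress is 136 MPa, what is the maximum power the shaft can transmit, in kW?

J = πd⁴/32 = π(0.266)⁴/32 = 4.915×10^-4 m⁴.
T_max = τ_allow·J/r = 1.36×10^8 × 4.915×10^-4 / 0.133 = 502600 N·m.
ω = 2π·116/60 = 12.15 rad/s, so P_max = T_max·ω = 6.105×10^6 W.

6110 kW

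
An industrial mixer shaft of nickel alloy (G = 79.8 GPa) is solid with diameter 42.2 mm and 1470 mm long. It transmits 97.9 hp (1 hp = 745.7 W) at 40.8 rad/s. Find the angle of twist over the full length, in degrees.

ω = 40.8 rad/s, so T = P/ω = 97.9×745.7 / 40.80 = 1789 N·m.
J = πd⁴/32 = π(0.0422)⁴/32 = 3.114×10^-7 m⁴.
θ = T·L/(G·J) = 1789 × 1.47 / (79.8×10⁹ × 3.114×10^-7) = 0.1059 rad.

6.07°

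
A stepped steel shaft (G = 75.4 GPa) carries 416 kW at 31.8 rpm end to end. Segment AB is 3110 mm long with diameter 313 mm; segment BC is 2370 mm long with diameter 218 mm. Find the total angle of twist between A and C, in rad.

ω = 2π·31.8/60 = 3.330 rad/s, so T = P/ω = 416×10³ / 3.330 = 124900 N·m.
J_AB = π(0.313)⁴/32 = 9.42×10^-4 m⁴; J_BC = π(0.218)⁴/32 = 2.22×10^-4 m⁴.
θ = (T/G)·Σ L_i/J_i = (124900/75.4×10⁹)·(3.11/9.42×10^-4 + 2.37/2.22×10^-4) = 0.02318 rad.

0.0232 rad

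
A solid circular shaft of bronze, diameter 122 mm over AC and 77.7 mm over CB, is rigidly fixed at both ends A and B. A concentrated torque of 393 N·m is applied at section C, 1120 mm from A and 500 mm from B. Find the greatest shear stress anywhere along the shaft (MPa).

1.15 MPa

Compatibility: T_A·a/J_AC = T_B·b/J_CB with T_A + T_B = T₀.
J_AC = 2.17×10^-5 m⁴, J_CB = 3.58×10^-6 m⁴, so T_A = T₀·(J_AC/a)/((J_AC/a)+(J_CB/b)) = 287.2 N·m, T_B = 105.8 N·m.
τ in each portion: τ_AC = 8.05×10^5 Pa, τ_CB = 1.15×10^6 Pa; maximum is in CB.
τ_max = T_CB·r/J = 105.8·0.0389/3.58×10^-6 = 1.149×10^6 Pa.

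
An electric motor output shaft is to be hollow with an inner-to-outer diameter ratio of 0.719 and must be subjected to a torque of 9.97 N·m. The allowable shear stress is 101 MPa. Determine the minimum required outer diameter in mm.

8.82 mm

For a hollow shaft with d_i/d_o = 0.719: τ_max = 16T/(π d_o³ (1−k⁴)), so d_o = [16T/(π τ_allow (1−k⁴))]^(1/3) = [16·9.970/(π·1.01×10^8·0.7328)]^(1/3) = 0.008820 m.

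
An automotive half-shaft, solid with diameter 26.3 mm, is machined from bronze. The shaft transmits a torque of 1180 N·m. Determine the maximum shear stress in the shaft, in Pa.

3.30e8 Pa

J = πd⁴/32 = π(0.0263)⁴/32 = 4.697×10^-8 m⁴.
τ_max = T·r/J = 1180 × 0.0132 / 4.697×10^-8 = 3.304×10^8 Pa.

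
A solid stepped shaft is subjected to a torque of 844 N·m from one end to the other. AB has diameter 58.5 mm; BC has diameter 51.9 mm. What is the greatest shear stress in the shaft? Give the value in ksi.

Under the same torque, τ_max = 16T/(πd³) is largest where d is smallest — segment BC (d = 51.9 mm).
τ_max = 16·844.0/(π·(0.0519)³) = 3.075×10^7 Pa.

4.46 ksi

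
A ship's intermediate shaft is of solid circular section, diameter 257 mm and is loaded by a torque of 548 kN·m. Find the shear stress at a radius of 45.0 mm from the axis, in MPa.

57.6 MPa

J = πd⁴/32 = π(0.257)⁴/32 = 4.283×10^-4 m⁴.
Shear stress varies linearly with radius: τ = T·r/J = 548000 × 0.0450 / 4.283×10^-4 = 5.758×10^7 Pa.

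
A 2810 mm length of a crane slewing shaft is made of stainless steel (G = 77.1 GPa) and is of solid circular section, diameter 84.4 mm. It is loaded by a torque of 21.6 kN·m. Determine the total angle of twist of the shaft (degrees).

J = πd⁴/32 = π(0.0844)⁴/32 = 4.982×10^-6 m⁴.
θ = T·L/(G·J) = 21600 × 2.81 / (77.1×10⁹ × 4.982×10^-6) = 0.1580 rad.

9.05°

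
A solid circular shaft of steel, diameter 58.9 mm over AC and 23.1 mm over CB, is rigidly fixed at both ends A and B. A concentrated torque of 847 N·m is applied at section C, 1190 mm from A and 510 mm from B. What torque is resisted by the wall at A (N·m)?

803 N·m

Compatibility: T_A·a/J_AC = T_B·b/J_CB with T_A + T_B = T₀.
J_AC = 1.18×10^-6 m⁴, J_CB = 2.80×10^-8 m⁴, so T_A = T₀·(J_AC/a)/((J_AC/a)+(J_CB/b)) = 802.7 N·m, T_B = 44.31 N·m.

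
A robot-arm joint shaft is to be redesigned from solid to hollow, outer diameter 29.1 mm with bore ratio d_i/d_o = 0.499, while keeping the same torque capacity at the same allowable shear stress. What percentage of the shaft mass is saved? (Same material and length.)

21.6 %

Equal τ_max and T ⇒ the solid shaft needs d_s³ = d_o³(1−k⁴), so d_s = 29.1·(1−0.499⁴)^(1/3) = 28.49 mm.
Area ratio A_h/A_s = d_o²(1−k²)/d_s² = (1−k²)/(1−k⁴)^(2/3) = 0.7837.
Mass saving = 1 − 0.7837 = 21.6 %.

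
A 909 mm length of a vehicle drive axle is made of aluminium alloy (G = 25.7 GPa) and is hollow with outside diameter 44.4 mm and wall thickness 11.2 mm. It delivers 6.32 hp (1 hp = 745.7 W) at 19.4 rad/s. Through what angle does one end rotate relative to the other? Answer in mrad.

24.0 mrad

ω = 19.4 rad/s, so T = P/ω = 6.32×745.7 / 19.40 = 242.9 N·m.
J = π(d_o⁴ − d_i⁴)/32 = π(0.0444⁴ − 0.0220⁴)/32 = 3.585×10^-7 m⁴.
θ = T·L/(G·J) = 242.9 × 0.909 / (25.7×10⁹ × 3.585×10^-7) = 0.02397 rad.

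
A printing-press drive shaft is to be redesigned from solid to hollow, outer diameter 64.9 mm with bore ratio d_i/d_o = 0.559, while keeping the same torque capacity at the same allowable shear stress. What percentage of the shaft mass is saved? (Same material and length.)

26.4 %

Equal τ_max and T ⇒ the solid shaft needs d_s³ = d_o³(1−k⁴), so d_s = 64.9·(1−0.559⁴)^(1/3) = 62.71 mm.
Area ratio A_h/A_s = d_o²(1−k²)/d_s² = (1−k²)/(1−k⁴)^(2/3) = 0.7363.
Mass saving = 1 − 0.7363 = 26.4 %.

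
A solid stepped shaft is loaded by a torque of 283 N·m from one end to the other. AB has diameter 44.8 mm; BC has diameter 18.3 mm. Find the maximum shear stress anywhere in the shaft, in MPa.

Under the same torque, τ_max = 16T/(πd³) is largest where d is smallest — segment BC (d = 18.3 mm).
τ_max = 16·283.0/(π·(0.0183)³) = 2.352×10^8 Pa.

235 MPa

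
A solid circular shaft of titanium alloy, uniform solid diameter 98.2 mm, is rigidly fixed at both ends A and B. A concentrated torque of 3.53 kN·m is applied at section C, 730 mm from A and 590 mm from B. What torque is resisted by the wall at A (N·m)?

1580 N·m

With uniform GJ and both ends fixed, compatibility θ_AC = θ_CB gives T_A·a = T_B·b, together with T_A + T_B = T₀.
T_A = T₀·b/(a+b) = 3530·590/1320 = 1578 N·m; T_B = 1952 N·m.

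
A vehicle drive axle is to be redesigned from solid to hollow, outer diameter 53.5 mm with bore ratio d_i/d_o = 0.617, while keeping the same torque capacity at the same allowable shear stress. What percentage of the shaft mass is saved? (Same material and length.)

31.3 %

Equal τ_max and T ⇒ the solid shaft needs d_s³ = d_o³(1−k⁴), so d_s = 53.5·(1−0.617⁴)^(1/3) = 50.78 mm.
Area ratio A_h/A_s = d_o²(1−k²)/d_s² = (1−k²)/(1−k⁴)^(2/3) = 0.6874.
Mass saving = 1 − 0.6874 = 31.3 %.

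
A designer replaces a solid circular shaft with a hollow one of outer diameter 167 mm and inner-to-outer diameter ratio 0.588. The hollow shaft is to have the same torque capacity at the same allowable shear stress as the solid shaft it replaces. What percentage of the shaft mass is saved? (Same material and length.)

Equal τ_max and T ⇒ the solid shaft needs d_s³ = d_o³(1−k⁴), so d_s = 167·(1−0.588⁴)^(1/3) = 160.1 mm.
Area ratio A_h/A_s = d_o²(1−k²)/d_s² = (1−k²)/(1−k⁴)^(2/3) = 0.7122.
Mass saving = 1 − 0.7122 = 28.8 %.

28.8 %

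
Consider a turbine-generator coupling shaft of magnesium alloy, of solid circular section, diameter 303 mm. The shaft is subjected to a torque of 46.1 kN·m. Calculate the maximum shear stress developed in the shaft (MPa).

J = πd⁴/32 = π(0.303)⁴/32 = 8.275×10^-4 m⁴.
τ_max = T·r/J = 46100 × 0.151 / 8.275×10^-4 = 8.440×10^6 Pa.

8.44 MPa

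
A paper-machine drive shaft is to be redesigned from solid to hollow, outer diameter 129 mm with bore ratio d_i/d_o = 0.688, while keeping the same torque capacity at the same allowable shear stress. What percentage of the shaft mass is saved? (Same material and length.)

37.6 %

Equal τ_max and T ⇒ the solid shaft needs d_s³ = d_o³(1−k⁴), so d_s = 129·(1−0.688⁴)^(1/3) = 118.5 mm.
Area ratio A_h/A_s = d_o²(1−k²)/d_s² = (1−k²)/(1−k⁴)^(2/3) = 0.6237.
Mass saving = 1 − 0.6237 = 37.6 %.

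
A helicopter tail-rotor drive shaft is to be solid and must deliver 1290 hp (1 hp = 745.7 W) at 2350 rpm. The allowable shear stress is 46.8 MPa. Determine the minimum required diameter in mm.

75.2 mm

ω = 2π·2350/60 = 246.1 rad/s, so T = P/ω = 1290×745.7 / 246.1 = 3909 N·m.
For a solid shaft τ_max = 16T/(πd³), so d = (16T/(π τ_allow))^(1/3) = (16·3909/(π·4.68×10^7))^(1/3) = 0.07521 m.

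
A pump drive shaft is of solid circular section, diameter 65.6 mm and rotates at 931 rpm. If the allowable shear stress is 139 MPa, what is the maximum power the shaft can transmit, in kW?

751 kW

J = πd⁴/32 = π(0.0656)⁴/32 = 1.818×10^-6 m⁴.
T_max = τ_allow·J/r = 1.39×10^8 × 1.818×10^-6 / 0.0328 = 7705 N·m.
ω = 2π·931/60 = 97.49 rad/s, so P_max = T_max·ω = 7.512×10^5 W.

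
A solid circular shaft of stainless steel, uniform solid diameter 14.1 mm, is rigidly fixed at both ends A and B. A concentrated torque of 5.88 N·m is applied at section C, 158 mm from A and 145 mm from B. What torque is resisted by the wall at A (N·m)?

2.81 N·m

With uniform GJ and both ends fixed, compatibility θ_AC = θ_CB gives T_A·a = T_B·b, together with T_A + T_B = T₀.
T_A = T₀·b/(a+b) = 5.880·145/303.0 = 2.814 N·m; T_B = 3.066 N·m.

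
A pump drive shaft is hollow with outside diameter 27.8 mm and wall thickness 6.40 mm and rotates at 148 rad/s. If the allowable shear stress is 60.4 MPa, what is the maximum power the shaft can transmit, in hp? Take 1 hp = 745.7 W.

J = π(d_o⁴ − d_i⁴)/32 = π(0.0278⁴ − 0.0150⁴)/32 = 5.367×10^-8 m⁴.
T_max = τ_allow·J/r = 6.04×10^7 × 5.367×10^-8 / 0.0139 = 233.2 N·m.
ω = 148 rad/s, so P_max = T_max·ω = 3.451×10^4 W.

46.3 hp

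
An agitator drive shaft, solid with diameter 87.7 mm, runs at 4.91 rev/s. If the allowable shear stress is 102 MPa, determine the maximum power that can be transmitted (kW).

417 kW

J = πd⁴/32 = π(0.0877)⁴/32 = 5.808×10^-6 m⁴.
T_max = τ_allow·J/r = 1.02×10^8 × 5.808×10^-6 / 0.0439 = 13510 N·m.
ω = 2π·4.91 = 30.85 rad/s, so P_max = T_max·ω = 4.168×10^5 W.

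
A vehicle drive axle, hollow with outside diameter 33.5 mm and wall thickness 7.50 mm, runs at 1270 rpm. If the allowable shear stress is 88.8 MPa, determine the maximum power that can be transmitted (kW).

79.1 kW

J = π(d_o⁴ − d_i⁴)/32 = π(0.0335⁴ − 0.0185⁴)/32 = 1.121×10^-7 m⁴.
T_max = τ_allow·J/r = 8.88×10^7 × 1.121×10^-7 / 0.0168 = 594.5 N·m.
ω = 2π·1270/60 = 133.0 rad/s, so P_max = T_max·ω = 7.907×10^4 W.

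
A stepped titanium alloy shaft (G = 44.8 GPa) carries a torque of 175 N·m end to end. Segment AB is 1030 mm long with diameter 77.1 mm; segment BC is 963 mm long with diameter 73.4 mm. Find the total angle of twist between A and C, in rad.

J_AB = π(0.0771)⁴/32 = 3.47×10^-6 m⁴; J_BC = π(0.0734)⁴/32 = 2.85×10^-6 m⁴.
θ = (T/G)·Σ L_i/J_i = (175.0/44.8×10⁹)·(1.03/3.47×10^-6 + 0.963/2.85×10^-6) = 2.480×10^-3 rad.

0.00248 rad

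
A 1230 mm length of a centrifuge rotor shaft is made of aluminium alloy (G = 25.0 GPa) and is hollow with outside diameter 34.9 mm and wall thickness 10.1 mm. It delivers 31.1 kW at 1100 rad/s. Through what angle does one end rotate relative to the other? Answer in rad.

0.00986 rad

ω = 1100 rad/s, so T = P/ω = 31.1×10³ / 1100 = 28.27 N·m.
J = π(d_o⁴ − d_i⁴)/32 = π(0.0349⁴ − 0.0147⁴)/32 = 1.411×10^-7 m⁴.
θ = T·L/(G·J) = 28.27 × 1.23 / (25.0×10⁹ × 1.411×10^-7) = 9.861×10^-3 rad.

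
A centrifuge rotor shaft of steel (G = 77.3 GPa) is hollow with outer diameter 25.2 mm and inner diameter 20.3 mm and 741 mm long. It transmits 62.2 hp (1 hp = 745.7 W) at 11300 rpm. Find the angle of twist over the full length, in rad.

0.0164 rad

ω = 2π·11300/60 = 1183 rad/s, so T = P/ω = 62.2×745.7 / 1183 = 39.20 N·m.
J = π(d_o⁴ − d_i⁴)/32 = π(0.0252⁴ − 0.0203⁴)/32 = 2.292×10^-8 m⁴.
θ = T·L/(G·J) = 39.20 × 0.741 / (77.3×10⁹ × 2.292×10^-8) = 0.01639 rad.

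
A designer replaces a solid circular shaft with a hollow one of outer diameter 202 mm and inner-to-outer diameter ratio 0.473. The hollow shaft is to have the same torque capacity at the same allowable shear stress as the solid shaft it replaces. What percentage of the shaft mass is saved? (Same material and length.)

Equal τ_max and T ⇒ the solid shaft needs d_s³ = d_o³(1−k⁴), so d_s = 202·(1−0.473⁴)^(1/3) = 198.6 mm.
Area ratio A_h/A_s = d_o²(1−k²)/d_s² = (1−k²)/(1−k⁴)^(2/3) = 0.8033.
Mass saving = 1 − 0.8033 = 19.7 %.

19.7 %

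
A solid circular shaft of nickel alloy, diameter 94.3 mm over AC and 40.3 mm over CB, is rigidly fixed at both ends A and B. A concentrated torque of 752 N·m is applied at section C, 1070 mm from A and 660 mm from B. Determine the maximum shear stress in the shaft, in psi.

628 psi

Compatibility: T_A·a/J_AC = T_B·b/J_CB with T_A + T_B = T₀.
J_AC = 7.76×10^-6 m⁴, J_CB = 2.59×10^-7 m⁴, so T_A = T₀·(J_AC/a)/((J_AC/a)+(J_CB/b)) = 713.4 N·m, T_B = 38.58 N·m.
τ in each portion: τ_AC = 4.33×10^6 Pa, τ_CB = 3.00×10^6 Pa; maximum is in AC.
τ_max = T_AC·r/J = 713.4·0.0471/7.76×10^-6 = 4.333×10^6 Pa.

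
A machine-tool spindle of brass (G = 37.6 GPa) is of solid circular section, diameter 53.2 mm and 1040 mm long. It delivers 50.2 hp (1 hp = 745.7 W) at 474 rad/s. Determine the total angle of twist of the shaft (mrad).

ω = 474 rad/s, so T = P/ω = 50.2×745.7 / 474.0 = 78.97 N·m.
J = πd⁴/32 = π(0.0532)⁴/32 = 7.864×10^-7 m⁴.
θ = T·L/(G·J) = 78.97 × 1.04 / (37.6×10⁹ × 7.864×10^-7) = 2.778×10^-3 rad.

2.78 mrad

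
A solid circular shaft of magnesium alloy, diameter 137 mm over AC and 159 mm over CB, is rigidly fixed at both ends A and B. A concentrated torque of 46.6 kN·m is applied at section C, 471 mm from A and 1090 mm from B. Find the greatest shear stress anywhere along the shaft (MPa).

51.7 MPa

Compatibility: T_A·a/J_AC = T_B·b/J_CB with T_A + T_B = T₀.
J_AC = 3.46×10^-5 m⁴, J_CB = 6.27×10^-5 m⁴, so T_A = T₀·(J_AC/a)/((J_AC/a)+(J_CB/b)) = 26120 N·m, T_B = 20480 N·m.
τ in each portion: τ_AC = 5.17×10^7 Pa, τ_CB = 2.59×10^7 Pa; maximum is in AC.
τ_max = T_AC·r/J = 26120·0.0685/3.46×10^-5 = 5.174×10^7 Pa.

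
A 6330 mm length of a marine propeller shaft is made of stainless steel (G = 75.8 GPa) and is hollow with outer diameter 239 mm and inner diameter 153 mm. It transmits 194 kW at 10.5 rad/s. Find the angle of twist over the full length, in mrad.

5.79 mrad

ω = 10.5 rad/s, so T = P/ω = 194×10³ / 10.50 = 18480 N·m.
J = π(d_o⁴ − d_i⁴)/32 = π(0.239⁴ − 0.153⁴)/32 = 2.665×10^-4 m⁴.
θ = T·L/(G·J) = 18480 × 6.33 / (75.8×10⁹ × 2.665×10^-4) = 5.789×10^-3 rad.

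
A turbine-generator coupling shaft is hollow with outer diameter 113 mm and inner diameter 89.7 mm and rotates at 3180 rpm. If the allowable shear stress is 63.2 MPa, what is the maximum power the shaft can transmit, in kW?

3600 kW

J = π(d_o⁴ − d_i⁴)/32 = π(0.113⁴ − 0.0897⁴)/32 = 9.651×10^-6 m⁴.
T_max = τ_allow·J/r = 6.32×10^7 × 9.651×10^-6 / 0.0565 = 10800 N·m.
ω = 2π·3180/60 = 333.0 rad/s, so P_max = T_max·ω = 3.595×10^6 W.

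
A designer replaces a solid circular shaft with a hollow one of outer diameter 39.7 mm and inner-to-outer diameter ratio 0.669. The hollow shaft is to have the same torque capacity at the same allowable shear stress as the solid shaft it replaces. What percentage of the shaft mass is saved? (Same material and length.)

35.9 %

Equal τ_max and T ⇒ the solid shaft needs d_s³ = d_o³(1−k⁴), so d_s = 39.7·(1−0.669⁴)^(1/3) = 36.85 mm.
Area ratio A_h/A_s = d_o²(1−k²)/d_s² = (1−k²)/(1−k⁴)^(2/3) = 0.6412.
Mass saving = 1 − 0.6412 = 35.9 %.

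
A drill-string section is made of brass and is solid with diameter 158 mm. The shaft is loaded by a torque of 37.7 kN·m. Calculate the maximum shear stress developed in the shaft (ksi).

J = πd⁴/32 = π(0.158)⁴/32 = 6.118×10^-5 m⁴.
τ_max = T·r/J = 37700 × 0.0790 / 6.118×10^-5 = 4.868×10^7 Pa.

7.06 ksi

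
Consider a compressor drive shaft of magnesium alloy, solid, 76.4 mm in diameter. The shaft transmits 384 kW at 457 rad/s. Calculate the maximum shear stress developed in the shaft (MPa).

9.60 MPa

ω = 457 rad/s, so T = P/ω = 384×10³ / 457.0 = 840.3 N·m.
J = πd⁴/32 = π(0.0764)⁴/32 = 3.345×10^-6 m⁴.
τ_max = T·r/J = 840.3 × 0.0382 / 3.345×10^-6 = 9.596×10^6 Pa.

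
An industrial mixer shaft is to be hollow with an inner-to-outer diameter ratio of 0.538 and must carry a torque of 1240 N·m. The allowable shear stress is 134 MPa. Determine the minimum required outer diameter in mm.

37.2 mm

For a hollow shaft with d_i/d_o = 0.538: τ_max = 16T/(π d_o³ (1−k⁴)), so d_o = [16T/(π τ_allow (1−k⁴))]^(1/3) = [16·1240/(π·1.34×10^8·0.9162)]^(1/3) = 0.03719 m.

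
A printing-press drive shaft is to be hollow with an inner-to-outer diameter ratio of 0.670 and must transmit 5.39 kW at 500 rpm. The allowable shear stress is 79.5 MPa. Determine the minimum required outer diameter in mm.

ω = 2π·500/60 = 52.36 rad/s, so T = P/ω = 5.39×10³ / 52.36 = 102.9 N·m.
For a hollow shaft with d_i/d_o = 0.670: τ_max = 16T/(π d_o³ (1−k⁴)), so d_o = [16T/(π τ_allow (1−k⁴))]^(1/3) = [16·102.9/(π·7.95×10^7·0.7985)]^(1/3) = 0.02021 m.

20.2 mm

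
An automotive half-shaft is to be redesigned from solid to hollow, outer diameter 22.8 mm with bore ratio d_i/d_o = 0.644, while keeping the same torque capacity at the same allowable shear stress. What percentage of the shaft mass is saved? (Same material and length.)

33.6 %

Equal τ_max and T ⇒ the solid shaft needs d_s³ = d_o³(1−k⁴), so d_s = 22.8·(1−0.644⁴)^(1/3) = 21.41 mm.
Area ratio A_h/A_s = d_o²(1−k²)/d_s² = (1−k²)/(1−k⁴)^(2/3) = 0.6637.
Mass saving = 1 − 0.6637 = 33.6 %.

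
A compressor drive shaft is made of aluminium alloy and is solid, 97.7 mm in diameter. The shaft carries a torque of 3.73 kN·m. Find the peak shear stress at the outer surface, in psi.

J = πd⁴/32 = π(0.0977)⁴/32 = 8.945×10^-6 m⁴.
τ_max = T·r/J = 3730 × 0.0489 / 8.945×10^-6 = 2.037×10^7 Pa.

2950 psi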